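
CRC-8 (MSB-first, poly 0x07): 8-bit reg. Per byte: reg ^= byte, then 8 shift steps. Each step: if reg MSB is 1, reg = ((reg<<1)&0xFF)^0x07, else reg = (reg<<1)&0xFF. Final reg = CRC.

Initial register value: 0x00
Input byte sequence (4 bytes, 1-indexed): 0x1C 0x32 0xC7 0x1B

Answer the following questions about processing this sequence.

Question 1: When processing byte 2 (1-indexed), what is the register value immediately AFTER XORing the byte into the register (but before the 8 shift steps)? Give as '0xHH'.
Answer: 0x66

Derivation:
Register before byte 2: 0x54
Byte 2: 0x32
0x54 XOR 0x32 = 0x66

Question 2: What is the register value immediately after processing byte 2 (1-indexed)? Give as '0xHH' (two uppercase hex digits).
Answer: 0x35

Derivation:
After byte 1 (0x1C): reg=0x54
After byte 2 (0x32): reg=0x35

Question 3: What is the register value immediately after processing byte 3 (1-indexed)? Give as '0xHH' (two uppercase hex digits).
After byte 1 (0x1C): reg=0x54
After byte 2 (0x32): reg=0x35
After byte 3 (0xC7): reg=0xD0

Answer: 0xD0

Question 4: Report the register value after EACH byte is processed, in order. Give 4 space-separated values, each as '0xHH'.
0x54 0x35 0xD0 0x7F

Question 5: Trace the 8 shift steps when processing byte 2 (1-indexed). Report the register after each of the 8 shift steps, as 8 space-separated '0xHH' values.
After byte 1 (0x1C): reg=0x54
Register before byte 2: 0x54
After XOR with byte 0x32: 0x66

Answer: 0xCC 0x9F 0x39 0x72 0xE4 0xCF 0x99 0x35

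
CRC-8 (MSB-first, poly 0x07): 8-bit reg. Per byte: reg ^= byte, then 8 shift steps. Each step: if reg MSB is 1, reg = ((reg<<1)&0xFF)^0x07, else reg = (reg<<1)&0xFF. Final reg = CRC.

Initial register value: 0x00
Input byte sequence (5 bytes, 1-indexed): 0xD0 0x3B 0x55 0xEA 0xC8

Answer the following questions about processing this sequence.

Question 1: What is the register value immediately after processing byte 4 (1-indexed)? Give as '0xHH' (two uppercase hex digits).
Answer: 0x15

Derivation:
After byte 1 (0xD0): reg=0x3E
After byte 2 (0x3B): reg=0x1B
After byte 3 (0x55): reg=0xED
After byte 4 (0xEA): reg=0x15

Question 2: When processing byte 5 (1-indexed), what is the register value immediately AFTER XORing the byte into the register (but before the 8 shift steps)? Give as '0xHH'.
Answer: 0xDD

Derivation:
Register before byte 5: 0x15
Byte 5: 0xC8
0x15 XOR 0xC8 = 0xDD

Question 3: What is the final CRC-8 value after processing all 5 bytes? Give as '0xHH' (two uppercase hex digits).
After byte 1 (0xD0): reg=0x3E
After byte 2 (0x3B): reg=0x1B
After byte 3 (0x55): reg=0xED
After byte 4 (0xEA): reg=0x15
After byte 5 (0xC8): reg=0x1D

Answer: 0x1D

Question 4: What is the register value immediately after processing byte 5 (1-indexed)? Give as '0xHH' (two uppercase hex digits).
Answer: 0x1D

Derivation:
After byte 1 (0xD0): reg=0x3E
After byte 2 (0x3B): reg=0x1B
After byte 3 (0x55): reg=0xED
After byte 4 (0xEA): reg=0x15
After byte 5 (0xC8): reg=0x1D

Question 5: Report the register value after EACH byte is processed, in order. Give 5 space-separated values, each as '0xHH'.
0x3E 0x1B 0xED 0x15 0x1D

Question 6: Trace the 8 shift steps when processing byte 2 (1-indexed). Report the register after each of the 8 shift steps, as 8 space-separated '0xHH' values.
After byte 1 (0xD0): reg=0x3E
Register before byte 2: 0x3E
After XOR with byte 0x3B: 0x05

Answer: 0x0A 0x14 0x28 0x50 0xA0 0x47 0x8E 0x1B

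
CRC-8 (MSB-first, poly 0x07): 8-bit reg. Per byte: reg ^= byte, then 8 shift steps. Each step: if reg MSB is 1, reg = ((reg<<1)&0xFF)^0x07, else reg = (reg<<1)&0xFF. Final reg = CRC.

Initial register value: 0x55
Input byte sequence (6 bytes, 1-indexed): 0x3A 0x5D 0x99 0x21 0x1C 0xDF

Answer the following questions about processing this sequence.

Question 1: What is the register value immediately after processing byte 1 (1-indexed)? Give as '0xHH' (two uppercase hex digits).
Answer: 0x0A

Derivation:
After byte 1 (0x3A): reg=0x0A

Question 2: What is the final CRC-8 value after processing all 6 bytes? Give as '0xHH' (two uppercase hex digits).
Answer: 0xB3

Derivation:
After byte 1 (0x3A): reg=0x0A
After byte 2 (0x5D): reg=0xA2
After byte 3 (0x99): reg=0xA1
After byte 4 (0x21): reg=0x89
After byte 5 (0x1C): reg=0xE2
After byte 6 (0xDF): reg=0xB3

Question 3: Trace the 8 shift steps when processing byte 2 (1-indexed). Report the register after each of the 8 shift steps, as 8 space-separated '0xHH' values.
After byte 1 (0x3A): reg=0x0A
Register before byte 2: 0x0A
After XOR with byte 0x5D: 0x57

Answer: 0xAE 0x5B 0xB6 0x6B 0xD6 0xAB 0x51 0xA2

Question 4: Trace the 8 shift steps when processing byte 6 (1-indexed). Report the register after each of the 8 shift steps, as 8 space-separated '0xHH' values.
After byte 1 (0x3A): reg=0x0A
After byte 2 (0x5D): reg=0xA2
After byte 3 (0x99): reg=0xA1
After byte 4 (0x21): reg=0x89
After byte 5 (0x1C): reg=0xE2
Register before byte 6: 0xE2
After XOR with byte 0xDF: 0x3D

Answer: 0x7A 0xF4 0xEF 0xD9 0xB5 0x6D 0xDA 0xB3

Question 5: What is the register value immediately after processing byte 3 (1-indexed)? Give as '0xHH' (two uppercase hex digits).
After byte 1 (0x3A): reg=0x0A
After byte 2 (0x5D): reg=0xA2
After byte 3 (0x99): reg=0xA1

Answer: 0xA1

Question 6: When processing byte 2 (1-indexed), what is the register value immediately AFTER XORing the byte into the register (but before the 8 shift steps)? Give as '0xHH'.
Register before byte 2: 0x0A
Byte 2: 0x5D
0x0A XOR 0x5D = 0x57

Answer: 0x57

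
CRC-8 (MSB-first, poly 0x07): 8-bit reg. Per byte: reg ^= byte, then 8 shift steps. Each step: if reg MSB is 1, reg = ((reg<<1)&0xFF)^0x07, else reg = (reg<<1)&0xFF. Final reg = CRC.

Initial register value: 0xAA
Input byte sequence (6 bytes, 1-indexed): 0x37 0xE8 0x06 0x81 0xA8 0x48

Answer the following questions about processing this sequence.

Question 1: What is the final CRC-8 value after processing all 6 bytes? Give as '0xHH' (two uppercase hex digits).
Answer: 0xC9

Derivation:
After byte 1 (0x37): reg=0xDA
After byte 2 (0xE8): reg=0x9E
After byte 3 (0x06): reg=0xC1
After byte 4 (0x81): reg=0xC7
After byte 5 (0xA8): reg=0x0A
After byte 6 (0x48): reg=0xC9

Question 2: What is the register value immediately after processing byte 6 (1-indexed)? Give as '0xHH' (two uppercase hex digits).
Answer: 0xC9

Derivation:
After byte 1 (0x37): reg=0xDA
After byte 2 (0xE8): reg=0x9E
After byte 3 (0x06): reg=0xC1
After byte 4 (0x81): reg=0xC7
After byte 5 (0xA8): reg=0x0A
After byte 6 (0x48): reg=0xC9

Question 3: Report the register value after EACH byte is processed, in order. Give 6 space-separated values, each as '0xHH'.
0xDA 0x9E 0xC1 0xC7 0x0A 0xC9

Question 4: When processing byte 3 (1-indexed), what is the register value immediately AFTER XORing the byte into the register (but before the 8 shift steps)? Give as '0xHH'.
Answer: 0x98

Derivation:
Register before byte 3: 0x9E
Byte 3: 0x06
0x9E XOR 0x06 = 0x98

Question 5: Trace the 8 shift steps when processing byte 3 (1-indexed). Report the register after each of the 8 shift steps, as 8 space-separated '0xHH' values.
Answer: 0x37 0x6E 0xDC 0xBF 0x79 0xF2 0xE3 0xC1

Derivation:
After byte 1 (0x37): reg=0xDA
After byte 2 (0xE8): reg=0x9E
Register before byte 3: 0x9E
After XOR with byte 0x06: 0x98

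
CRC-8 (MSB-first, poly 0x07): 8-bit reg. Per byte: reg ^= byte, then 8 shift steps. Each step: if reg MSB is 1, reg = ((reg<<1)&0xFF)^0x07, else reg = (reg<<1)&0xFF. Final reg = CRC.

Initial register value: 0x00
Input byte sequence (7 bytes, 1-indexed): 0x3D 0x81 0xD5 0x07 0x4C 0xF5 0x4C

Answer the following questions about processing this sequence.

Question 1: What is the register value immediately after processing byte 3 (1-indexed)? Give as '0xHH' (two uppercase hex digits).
Answer: 0xF6

Derivation:
After byte 1 (0x3D): reg=0xB3
After byte 2 (0x81): reg=0x9E
After byte 3 (0xD5): reg=0xF6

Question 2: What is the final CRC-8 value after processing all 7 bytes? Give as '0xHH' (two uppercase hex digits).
Answer: 0xDF

Derivation:
After byte 1 (0x3D): reg=0xB3
After byte 2 (0x81): reg=0x9E
After byte 3 (0xD5): reg=0xF6
After byte 4 (0x07): reg=0xD9
After byte 5 (0x4C): reg=0xE2
After byte 6 (0xF5): reg=0x65
After byte 7 (0x4C): reg=0xDF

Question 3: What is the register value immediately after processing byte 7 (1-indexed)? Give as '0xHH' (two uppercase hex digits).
Answer: 0xDF

Derivation:
After byte 1 (0x3D): reg=0xB3
After byte 2 (0x81): reg=0x9E
After byte 3 (0xD5): reg=0xF6
After byte 4 (0x07): reg=0xD9
After byte 5 (0x4C): reg=0xE2
After byte 6 (0xF5): reg=0x65
After byte 7 (0x4C): reg=0xDF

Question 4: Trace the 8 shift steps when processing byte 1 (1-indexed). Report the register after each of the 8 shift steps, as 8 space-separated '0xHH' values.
Register before byte 1: 0x00
After XOR with byte 0x3D: 0x3D

Answer: 0x7A 0xF4 0xEF 0xD9 0xB5 0x6D 0xDA 0xB3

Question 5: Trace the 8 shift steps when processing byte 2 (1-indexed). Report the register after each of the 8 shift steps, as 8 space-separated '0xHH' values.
Answer: 0x64 0xC8 0x97 0x29 0x52 0xA4 0x4F 0x9E

Derivation:
After byte 1 (0x3D): reg=0xB3
Register before byte 2: 0xB3
After XOR with byte 0x81: 0x32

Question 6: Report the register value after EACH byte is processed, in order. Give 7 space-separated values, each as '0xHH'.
0xB3 0x9E 0xF6 0xD9 0xE2 0x65 0xDF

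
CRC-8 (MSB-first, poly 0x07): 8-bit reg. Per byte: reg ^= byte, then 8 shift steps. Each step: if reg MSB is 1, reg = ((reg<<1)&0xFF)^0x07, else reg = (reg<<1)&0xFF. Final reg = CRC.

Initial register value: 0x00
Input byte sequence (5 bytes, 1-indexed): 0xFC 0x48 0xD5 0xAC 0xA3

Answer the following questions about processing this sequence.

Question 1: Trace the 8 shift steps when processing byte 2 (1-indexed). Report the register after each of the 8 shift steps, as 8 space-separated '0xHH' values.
Answer: 0x63 0xC6 0x8B 0x11 0x22 0x44 0x88 0x17

Derivation:
After byte 1 (0xFC): reg=0xFA
Register before byte 2: 0xFA
After XOR with byte 0x48: 0xB2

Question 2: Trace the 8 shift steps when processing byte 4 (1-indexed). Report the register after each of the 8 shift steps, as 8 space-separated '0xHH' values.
Answer: 0xDF 0xB9 0x75 0xEA 0xD3 0xA1 0x45 0x8A

Derivation:
After byte 1 (0xFC): reg=0xFA
After byte 2 (0x48): reg=0x17
After byte 3 (0xD5): reg=0x40
Register before byte 4: 0x40
After XOR with byte 0xAC: 0xEC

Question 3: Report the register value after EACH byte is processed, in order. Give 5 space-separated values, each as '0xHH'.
0xFA 0x17 0x40 0x8A 0xDF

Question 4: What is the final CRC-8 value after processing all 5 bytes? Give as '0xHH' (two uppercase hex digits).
Answer: 0xDF

Derivation:
After byte 1 (0xFC): reg=0xFA
After byte 2 (0x48): reg=0x17
After byte 3 (0xD5): reg=0x40
After byte 4 (0xAC): reg=0x8A
After byte 5 (0xA3): reg=0xDF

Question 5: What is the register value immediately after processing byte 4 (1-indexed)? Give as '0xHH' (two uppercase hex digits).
Answer: 0x8A

Derivation:
After byte 1 (0xFC): reg=0xFA
After byte 2 (0x48): reg=0x17
After byte 3 (0xD5): reg=0x40
After byte 4 (0xAC): reg=0x8A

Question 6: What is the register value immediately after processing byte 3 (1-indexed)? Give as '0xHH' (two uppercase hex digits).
Answer: 0x40

Derivation:
After byte 1 (0xFC): reg=0xFA
After byte 2 (0x48): reg=0x17
After byte 3 (0xD5): reg=0x40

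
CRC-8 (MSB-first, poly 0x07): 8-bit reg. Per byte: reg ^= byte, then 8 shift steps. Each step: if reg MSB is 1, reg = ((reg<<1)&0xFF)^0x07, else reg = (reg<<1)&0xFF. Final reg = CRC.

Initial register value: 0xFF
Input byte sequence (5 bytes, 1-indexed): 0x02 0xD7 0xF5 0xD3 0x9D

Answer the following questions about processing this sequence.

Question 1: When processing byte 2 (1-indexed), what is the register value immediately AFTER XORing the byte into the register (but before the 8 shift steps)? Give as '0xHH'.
Register before byte 2: 0xFD
Byte 2: 0xD7
0xFD XOR 0xD7 = 0x2A

Answer: 0x2A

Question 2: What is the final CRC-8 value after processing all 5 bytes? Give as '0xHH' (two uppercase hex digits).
Answer: 0xA1

Derivation:
After byte 1 (0x02): reg=0xFD
After byte 2 (0xD7): reg=0xD6
After byte 3 (0xF5): reg=0xE9
After byte 4 (0xD3): reg=0xA6
After byte 5 (0x9D): reg=0xA1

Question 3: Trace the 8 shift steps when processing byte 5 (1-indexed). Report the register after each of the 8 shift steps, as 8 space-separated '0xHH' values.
After byte 1 (0x02): reg=0xFD
After byte 2 (0xD7): reg=0xD6
After byte 3 (0xF5): reg=0xE9
After byte 4 (0xD3): reg=0xA6
Register before byte 5: 0xA6
After XOR with byte 0x9D: 0x3B

Answer: 0x76 0xEC 0xDF 0xB9 0x75 0xEA 0xD3 0xA1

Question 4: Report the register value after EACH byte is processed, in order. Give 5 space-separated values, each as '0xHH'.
0xFD 0xD6 0xE9 0xA6 0xA1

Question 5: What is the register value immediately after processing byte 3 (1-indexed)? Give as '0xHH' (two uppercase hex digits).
Answer: 0xE9

Derivation:
After byte 1 (0x02): reg=0xFD
After byte 2 (0xD7): reg=0xD6
After byte 3 (0xF5): reg=0xE9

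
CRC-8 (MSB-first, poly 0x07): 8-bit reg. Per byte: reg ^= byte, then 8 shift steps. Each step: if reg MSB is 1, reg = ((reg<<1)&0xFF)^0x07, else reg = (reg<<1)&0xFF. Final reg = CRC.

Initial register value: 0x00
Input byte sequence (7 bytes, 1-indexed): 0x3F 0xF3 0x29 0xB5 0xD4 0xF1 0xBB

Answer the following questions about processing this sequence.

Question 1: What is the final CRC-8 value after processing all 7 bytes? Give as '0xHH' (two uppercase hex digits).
After byte 1 (0x3F): reg=0xBD
After byte 2 (0xF3): reg=0xED
After byte 3 (0x29): reg=0x52
After byte 4 (0xB5): reg=0xBB
After byte 5 (0xD4): reg=0x0A
After byte 6 (0xF1): reg=0xEF
After byte 7 (0xBB): reg=0xAB

Answer: 0xAB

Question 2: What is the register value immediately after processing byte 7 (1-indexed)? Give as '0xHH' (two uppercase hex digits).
After byte 1 (0x3F): reg=0xBD
After byte 2 (0xF3): reg=0xED
After byte 3 (0x29): reg=0x52
After byte 4 (0xB5): reg=0xBB
After byte 5 (0xD4): reg=0x0A
After byte 6 (0xF1): reg=0xEF
After byte 7 (0xBB): reg=0xAB

Answer: 0xAB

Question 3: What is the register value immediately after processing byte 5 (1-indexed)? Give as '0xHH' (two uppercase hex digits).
After byte 1 (0x3F): reg=0xBD
After byte 2 (0xF3): reg=0xED
After byte 3 (0x29): reg=0x52
After byte 4 (0xB5): reg=0xBB
After byte 5 (0xD4): reg=0x0A

Answer: 0x0A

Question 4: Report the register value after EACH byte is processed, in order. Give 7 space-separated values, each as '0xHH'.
0xBD 0xED 0x52 0xBB 0x0A 0xEF 0xAB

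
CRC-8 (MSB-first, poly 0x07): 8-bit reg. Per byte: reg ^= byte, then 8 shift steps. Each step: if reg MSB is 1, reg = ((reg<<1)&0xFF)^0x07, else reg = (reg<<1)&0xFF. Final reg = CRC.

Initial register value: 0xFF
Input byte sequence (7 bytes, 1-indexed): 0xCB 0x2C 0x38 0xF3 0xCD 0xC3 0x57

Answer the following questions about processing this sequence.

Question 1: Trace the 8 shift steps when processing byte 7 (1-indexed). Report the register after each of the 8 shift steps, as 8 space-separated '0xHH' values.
Answer: 0x5E 0xBC 0x7F 0xFE 0xFB 0xF1 0xE5 0xCD

Derivation:
After byte 1 (0xCB): reg=0x8C
After byte 2 (0x2C): reg=0x69
After byte 3 (0x38): reg=0xB0
After byte 4 (0xF3): reg=0xCE
After byte 5 (0xCD): reg=0x09
After byte 6 (0xC3): reg=0x78
Register before byte 7: 0x78
After XOR with byte 0x57: 0x2F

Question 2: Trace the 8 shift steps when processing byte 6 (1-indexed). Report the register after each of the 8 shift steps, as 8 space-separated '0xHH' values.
After byte 1 (0xCB): reg=0x8C
After byte 2 (0x2C): reg=0x69
After byte 3 (0x38): reg=0xB0
After byte 4 (0xF3): reg=0xCE
After byte 5 (0xCD): reg=0x09
Register before byte 6: 0x09
After XOR with byte 0xC3: 0xCA

Answer: 0x93 0x21 0x42 0x84 0x0F 0x1E 0x3C 0x78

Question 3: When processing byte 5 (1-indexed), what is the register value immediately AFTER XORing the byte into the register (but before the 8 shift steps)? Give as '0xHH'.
Register before byte 5: 0xCE
Byte 5: 0xCD
0xCE XOR 0xCD = 0x03

Answer: 0x03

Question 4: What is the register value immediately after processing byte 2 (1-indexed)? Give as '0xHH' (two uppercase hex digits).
Answer: 0x69

Derivation:
After byte 1 (0xCB): reg=0x8C
After byte 2 (0x2C): reg=0x69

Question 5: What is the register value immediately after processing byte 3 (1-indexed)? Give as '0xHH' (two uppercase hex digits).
Answer: 0xB0

Derivation:
After byte 1 (0xCB): reg=0x8C
After byte 2 (0x2C): reg=0x69
After byte 3 (0x38): reg=0xB0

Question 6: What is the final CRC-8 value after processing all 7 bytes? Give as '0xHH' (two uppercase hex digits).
After byte 1 (0xCB): reg=0x8C
After byte 2 (0x2C): reg=0x69
After byte 3 (0x38): reg=0xB0
After byte 4 (0xF3): reg=0xCE
After byte 5 (0xCD): reg=0x09
After byte 6 (0xC3): reg=0x78
After byte 7 (0x57): reg=0xCD

Answer: 0xCD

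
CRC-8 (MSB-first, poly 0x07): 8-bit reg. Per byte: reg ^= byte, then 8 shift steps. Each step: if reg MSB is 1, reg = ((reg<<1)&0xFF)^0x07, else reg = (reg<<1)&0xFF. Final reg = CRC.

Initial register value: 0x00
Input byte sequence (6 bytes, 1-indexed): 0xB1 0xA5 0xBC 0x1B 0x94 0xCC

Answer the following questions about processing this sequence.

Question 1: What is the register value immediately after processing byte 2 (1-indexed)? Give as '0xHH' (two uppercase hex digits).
After byte 1 (0xB1): reg=0x1E
After byte 2 (0xA5): reg=0x28

Answer: 0x28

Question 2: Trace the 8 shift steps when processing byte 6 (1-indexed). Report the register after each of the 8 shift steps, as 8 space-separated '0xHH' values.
After byte 1 (0xB1): reg=0x1E
After byte 2 (0xA5): reg=0x28
After byte 3 (0xBC): reg=0xE5
After byte 4 (0x1B): reg=0xF4
After byte 5 (0x94): reg=0x27
Register before byte 6: 0x27
After XOR with byte 0xCC: 0xEB

Answer: 0xD1 0xA5 0x4D 0x9A 0x33 0x66 0xCC 0x9F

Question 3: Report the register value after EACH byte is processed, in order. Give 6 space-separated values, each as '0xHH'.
0x1E 0x28 0xE5 0xF4 0x27 0x9F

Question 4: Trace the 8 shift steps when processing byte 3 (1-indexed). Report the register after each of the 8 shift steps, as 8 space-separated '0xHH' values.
Answer: 0x2F 0x5E 0xBC 0x7F 0xFE 0xFB 0xF1 0xE5

Derivation:
After byte 1 (0xB1): reg=0x1E
After byte 2 (0xA5): reg=0x28
Register before byte 3: 0x28
After XOR with byte 0xBC: 0x94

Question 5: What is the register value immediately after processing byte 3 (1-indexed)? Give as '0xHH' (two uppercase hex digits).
After byte 1 (0xB1): reg=0x1E
After byte 2 (0xA5): reg=0x28
After byte 3 (0xBC): reg=0xE5

Answer: 0xE5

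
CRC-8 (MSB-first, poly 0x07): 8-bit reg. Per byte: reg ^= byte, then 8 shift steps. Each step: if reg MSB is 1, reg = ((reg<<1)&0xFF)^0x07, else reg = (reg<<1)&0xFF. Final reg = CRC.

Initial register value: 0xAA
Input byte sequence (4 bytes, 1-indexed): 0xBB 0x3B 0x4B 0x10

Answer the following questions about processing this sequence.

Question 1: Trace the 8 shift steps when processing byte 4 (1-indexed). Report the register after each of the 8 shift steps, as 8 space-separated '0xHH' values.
Answer: 0x82 0x03 0x06 0x0C 0x18 0x30 0x60 0xC0

Derivation:
After byte 1 (0xBB): reg=0x77
After byte 2 (0x3B): reg=0xE3
After byte 3 (0x4B): reg=0x51
Register before byte 4: 0x51
After XOR with byte 0x10: 0x41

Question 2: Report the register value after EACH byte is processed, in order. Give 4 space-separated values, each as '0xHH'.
0x77 0xE3 0x51 0xC0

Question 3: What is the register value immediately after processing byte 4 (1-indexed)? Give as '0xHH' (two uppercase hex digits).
Answer: 0xC0

Derivation:
After byte 1 (0xBB): reg=0x77
After byte 2 (0x3B): reg=0xE3
After byte 3 (0x4B): reg=0x51
After byte 4 (0x10): reg=0xC0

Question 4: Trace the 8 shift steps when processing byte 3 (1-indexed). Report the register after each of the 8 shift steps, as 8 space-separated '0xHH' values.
After byte 1 (0xBB): reg=0x77
After byte 2 (0x3B): reg=0xE3
Register before byte 3: 0xE3
After XOR with byte 0x4B: 0xA8

Answer: 0x57 0xAE 0x5B 0xB6 0x6B 0xD6 0xAB 0x51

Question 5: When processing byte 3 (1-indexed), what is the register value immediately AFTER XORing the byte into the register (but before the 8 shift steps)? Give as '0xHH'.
Register before byte 3: 0xE3
Byte 3: 0x4B
0xE3 XOR 0x4B = 0xA8

Answer: 0xA8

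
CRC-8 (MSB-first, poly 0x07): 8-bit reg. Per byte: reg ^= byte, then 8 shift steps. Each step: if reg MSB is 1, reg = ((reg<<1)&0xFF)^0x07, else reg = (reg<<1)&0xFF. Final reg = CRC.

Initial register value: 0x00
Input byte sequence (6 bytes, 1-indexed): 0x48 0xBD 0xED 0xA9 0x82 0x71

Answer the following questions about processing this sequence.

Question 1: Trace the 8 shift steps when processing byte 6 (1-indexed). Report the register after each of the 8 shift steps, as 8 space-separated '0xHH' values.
Answer: 0x71 0xE2 0xC3 0x81 0x05 0x0A 0x14 0x28

Derivation:
After byte 1 (0x48): reg=0xFF
After byte 2 (0xBD): reg=0xC9
After byte 3 (0xED): reg=0xFC
After byte 4 (0xA9): reg=0xAC
After byte 5 (0x82): reg=0xCA
Register before byte 6: 0xCA
After XOR with byte 0x71: 0xBB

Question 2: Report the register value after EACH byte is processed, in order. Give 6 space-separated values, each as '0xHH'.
0xFF 0xC9 0xFC 0xAC 0xCA 0x28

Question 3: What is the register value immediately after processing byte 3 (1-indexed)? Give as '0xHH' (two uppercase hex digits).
Answer: 0xFC

Derivation:
After byte 1 (0x48): reg=0xFF
After byte 2 (0xBD): reg=0xC9
After byte 3 (0xED): reg=0xFC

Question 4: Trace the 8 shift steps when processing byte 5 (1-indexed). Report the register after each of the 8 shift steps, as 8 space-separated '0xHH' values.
Answer: 0x5C 0xB8 0x77 0xEE 0xDB 0xB1 0x65 0xCA

Derivation:
After byte 1 (0x48): reg=0xFF
After byte 2 (0xBD): reg=0xC9
After byte 3 (0xED): reg=0xFC
After byte 4 (0xA9): reg=0xAC
Register before byte 5: 0xAC
After XOR with byte 0x82: 0x2E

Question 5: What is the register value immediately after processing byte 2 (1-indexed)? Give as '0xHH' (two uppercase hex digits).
After byte 1 (0x48): reg=0xFF
After byte 2 (0xBD): reg=0xC9

Answer: 0xC9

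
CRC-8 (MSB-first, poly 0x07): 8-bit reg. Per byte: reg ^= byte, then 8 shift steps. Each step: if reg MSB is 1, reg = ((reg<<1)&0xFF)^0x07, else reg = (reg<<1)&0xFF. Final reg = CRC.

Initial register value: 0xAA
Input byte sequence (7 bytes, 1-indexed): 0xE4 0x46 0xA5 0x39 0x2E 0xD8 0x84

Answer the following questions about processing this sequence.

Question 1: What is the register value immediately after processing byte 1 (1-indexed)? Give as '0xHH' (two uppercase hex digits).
After byte 1 (0xE4): reg=0xED

Answer: 0xED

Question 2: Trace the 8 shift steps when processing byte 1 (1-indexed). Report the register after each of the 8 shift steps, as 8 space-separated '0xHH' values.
Register before byte 1: 0xAA
After XOR with byte 0xE4: 0x4E

Answer: 0x9C 0x3F 0x7E 0xFC 0xFF 0xF9 0xF5 0xED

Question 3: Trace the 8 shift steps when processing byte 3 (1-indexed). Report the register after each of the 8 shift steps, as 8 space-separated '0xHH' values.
After byte 1 (0xE4): reg=0xED
After byte 2 (0x46): reg=0x58
Register before byte 3: 0x58
After XOR with byte 0xA5: 0xFD

Answer: 0xFD 0xFD 0xFD 0xFD 0xFD 0xFD 0xFD 0xFD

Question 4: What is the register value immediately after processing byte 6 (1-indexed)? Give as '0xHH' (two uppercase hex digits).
After byte 1 (0xE4): reg=0xED
After byte 2 (0x46): reg=0x58
After byte 3 (0xA5): reg=0xFD
After byte 4 (0x39): reg=0x52
After byte 5 (0x2E): reg=0x73
After byte 6 (0xD8): reg=0x58

Answer: 0x58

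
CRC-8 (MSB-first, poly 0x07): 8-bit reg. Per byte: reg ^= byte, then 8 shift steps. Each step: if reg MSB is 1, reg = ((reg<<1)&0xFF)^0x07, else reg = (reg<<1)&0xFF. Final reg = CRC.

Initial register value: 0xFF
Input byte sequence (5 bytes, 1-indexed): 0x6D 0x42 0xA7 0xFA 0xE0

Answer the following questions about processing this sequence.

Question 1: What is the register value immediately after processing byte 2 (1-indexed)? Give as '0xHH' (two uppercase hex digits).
Answer: 0x02

Derivation:
After byte 1 (0x6D): reg=0xF7
After byte 2 (0x42): reg=0x02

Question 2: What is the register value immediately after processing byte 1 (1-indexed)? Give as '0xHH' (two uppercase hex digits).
After byte 1 (0x6D): reg=0xF7

Answer: 0xF7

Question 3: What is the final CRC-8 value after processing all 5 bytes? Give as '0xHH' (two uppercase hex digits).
Answer: 0xB0

Derivation:
After byte 1 (0x6D): reg=0xF7
After byte 2 (0x42): reg=0x02
After byte 3 (0xA7): reg=0x72
After byte 4 (0xFA): reg=0xB1
After byte 5 (0xE0): reg=0xB0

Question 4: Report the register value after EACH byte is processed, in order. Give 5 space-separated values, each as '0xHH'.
0xF7 0x02 0x72 0xB1 0xB0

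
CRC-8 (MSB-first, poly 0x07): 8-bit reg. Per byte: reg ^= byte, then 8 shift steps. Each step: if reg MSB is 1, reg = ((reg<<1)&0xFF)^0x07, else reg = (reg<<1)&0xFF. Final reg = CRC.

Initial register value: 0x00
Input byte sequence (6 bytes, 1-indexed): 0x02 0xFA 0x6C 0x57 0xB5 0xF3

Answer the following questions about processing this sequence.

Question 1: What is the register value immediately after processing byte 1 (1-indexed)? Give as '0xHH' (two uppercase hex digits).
Answer: 0x0E

Derivation:
After byte 1 (0x02): reg=0x0E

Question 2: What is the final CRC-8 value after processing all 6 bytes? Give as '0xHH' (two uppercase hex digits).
Answer: 0xD0

Derivation:
After byte 1 (0x02): reg=0x0E
After byte 2 (0xFA): reg=0xC2
After byte 3 (0x6C): reg=0x43
After byte 4 (0x57): reg=0x6C
After byte 5 (0xB5): reg=0x01
After byte 6 (0xF3): reg=0xD0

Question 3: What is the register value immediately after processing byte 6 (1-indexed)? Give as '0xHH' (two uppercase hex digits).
Answer: 0xD0

Derivation:
After byte 1 (0x02): reg=0x0E
After byte 2 (0xFA): reg=0xC2
After byte 3 (0x6C): reg=0x43
After byte 4 (0x57): reg=0x6C
After byte 5 (0xB5): reg=0x01
After byte 6 (0xF3): reg=0xD0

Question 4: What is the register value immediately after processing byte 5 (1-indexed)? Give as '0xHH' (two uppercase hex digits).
Answer: 0x01

Derivation:
After byte 1 (0x02): reg=0x0E
After byte 2 (0xFA): reg=0xC2
After byte 3 (0x6C): reg=0x43
After byte 4 (0x57): reg=0x6C
After byte 5 (0xB5): reg=0x01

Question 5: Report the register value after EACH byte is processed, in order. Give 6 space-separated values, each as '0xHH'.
0x0E 0xC2 0x43 0x6C 0x01 0xD0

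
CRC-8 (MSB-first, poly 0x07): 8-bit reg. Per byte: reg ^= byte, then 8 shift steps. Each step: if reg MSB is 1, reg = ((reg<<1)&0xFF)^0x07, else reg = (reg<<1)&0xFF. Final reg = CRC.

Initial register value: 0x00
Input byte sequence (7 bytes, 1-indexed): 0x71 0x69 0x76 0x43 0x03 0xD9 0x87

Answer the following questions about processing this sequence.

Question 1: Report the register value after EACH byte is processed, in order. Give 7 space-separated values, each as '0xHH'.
0x50 0xAF 0x01 0xC9 0x78 0x6E 0x91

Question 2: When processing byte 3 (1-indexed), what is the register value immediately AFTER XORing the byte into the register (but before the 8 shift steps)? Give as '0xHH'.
Register before byte 3: 0xAF
Byte 3: 0x76
0xAF XOR 0x76 = 0xD9

Answer: 0xD9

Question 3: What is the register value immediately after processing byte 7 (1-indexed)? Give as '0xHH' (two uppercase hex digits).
After byte 1 (0x71): reg=0x50
After byte 2 (0x69): reg=0xAF
After byte 3 (0x76): reg=0x01
After byte 4 (0x43): reg=0xC9
After byte 5 (0x03): reg=0x78
After byte 6 (0xD9): reg=0x6E
After byte 7 (0x87): reg=0x91

Answer: 0x91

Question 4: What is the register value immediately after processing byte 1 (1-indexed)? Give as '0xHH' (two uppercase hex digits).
Answer: 0x50

Derivation:
After byte 1 (0x71): reg=0x50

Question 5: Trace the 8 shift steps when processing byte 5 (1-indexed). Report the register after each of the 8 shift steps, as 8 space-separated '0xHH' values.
Answer: 0x93 0x21 0x42 0x84 0x0F 0x1E 0x3C 0x78

Derivation:
After byte 1 (0x71): reg=0x50
After byte 2 (0x69): reg=0xAF
After byte 3 (0x76): reg=0x01
After byte 4 (0x43): reg=0xC9
Register before byte 5: 0xC9
After XOR with byte 0x03: 0xCA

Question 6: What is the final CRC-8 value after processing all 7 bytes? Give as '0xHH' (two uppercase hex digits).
Answer: 0x91

Derivation:
After byte 1 (0x71): reg=0x50
After byte 2 (0x69): reg=0xAF
After byte 3 (0x76): reg=0x01
After byte 4 (0x43): reg=0xC9
After byte 5 (0x03): reg=0x78
After byte 6 (0xD9): reg=0x6E
After byte 7 (0x87): reg=0x91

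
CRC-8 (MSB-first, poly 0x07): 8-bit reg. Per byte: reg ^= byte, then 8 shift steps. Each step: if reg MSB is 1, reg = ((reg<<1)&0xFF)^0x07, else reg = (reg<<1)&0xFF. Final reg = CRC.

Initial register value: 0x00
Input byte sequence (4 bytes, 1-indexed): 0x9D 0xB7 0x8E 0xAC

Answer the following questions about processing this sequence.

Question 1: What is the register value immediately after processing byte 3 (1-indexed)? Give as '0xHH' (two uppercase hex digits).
After byte 1 (0x9D): reg=0xDA
After byte 2 (0xB7): reg=0x04
After byte 3 (0x8E): reg=0xBF

Answer: 0xBF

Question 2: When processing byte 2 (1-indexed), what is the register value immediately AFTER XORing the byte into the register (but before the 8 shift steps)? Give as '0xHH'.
Answer: 0x6D

Derivation:
Register before byte 2: 0xDA
Byte 2: 0xB7
0xDA XOR 0xB7 = 0x6D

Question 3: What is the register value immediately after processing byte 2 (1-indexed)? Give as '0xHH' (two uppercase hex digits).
After byte 1 (0x9D): reg=0xDA
After byte 2 (0xB7): reg=0x04

Answer: 0x04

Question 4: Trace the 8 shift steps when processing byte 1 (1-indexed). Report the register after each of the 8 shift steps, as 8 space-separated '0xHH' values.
Register before byte 1: 0x00
After XOR with byte 0x9D: 0x9D

Answer: 0x3D 0x7A 0xF4 0xEF 0xD9 0xB5 0x6D 0xDA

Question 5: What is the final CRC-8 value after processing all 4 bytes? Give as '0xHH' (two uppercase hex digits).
Answer: 0x79

Derivation:
After byte 1 (0x9D): reg=0xDA
After byte 2 (0xB7): reg=0x04
After byte 3 (0x8E): reg=0xBF
After byte 4 (0xAC): reg=0x79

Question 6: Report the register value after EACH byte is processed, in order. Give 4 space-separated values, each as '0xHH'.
0xDA 0x04 0xBF 0x79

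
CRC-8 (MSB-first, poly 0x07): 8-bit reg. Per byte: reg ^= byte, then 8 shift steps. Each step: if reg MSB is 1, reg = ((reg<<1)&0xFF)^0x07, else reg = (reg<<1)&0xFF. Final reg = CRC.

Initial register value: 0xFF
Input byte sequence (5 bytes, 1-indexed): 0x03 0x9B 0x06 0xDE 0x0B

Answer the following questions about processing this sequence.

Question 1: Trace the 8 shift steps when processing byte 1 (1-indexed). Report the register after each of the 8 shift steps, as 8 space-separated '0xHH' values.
Answer: 0xFF 0xF9 0xF5 0xED 0xDD 0xBD 0x7D 0xFA

Derivation:
Register before byte 1: 0xFF
After XOR with byte 0x03: 0xFC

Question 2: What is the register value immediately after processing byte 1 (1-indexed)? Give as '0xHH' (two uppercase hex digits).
Answer: 0xFA

Derivation:
After byte 1 (0x03): reg=0xFA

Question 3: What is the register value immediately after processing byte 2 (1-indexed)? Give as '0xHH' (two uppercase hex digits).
After byte 1 (0x03): reg=0xFA
After byte 2 (0x9B): reg=0x20

Answer: 0x20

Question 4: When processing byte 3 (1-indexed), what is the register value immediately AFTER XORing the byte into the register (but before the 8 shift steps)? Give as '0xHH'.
Answer: 0x26

Derivation:
Register before byte 3: 0x20
Byte 3: 0x06
0x20 XOR 0x06 = 0x26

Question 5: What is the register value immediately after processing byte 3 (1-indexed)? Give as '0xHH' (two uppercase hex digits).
After byte 1 (0x03): reg=0xFA
After byte 2 (0x9B): reg=0x20
After byte 3 (0x06): reg=0xF2

Answer: 0xF2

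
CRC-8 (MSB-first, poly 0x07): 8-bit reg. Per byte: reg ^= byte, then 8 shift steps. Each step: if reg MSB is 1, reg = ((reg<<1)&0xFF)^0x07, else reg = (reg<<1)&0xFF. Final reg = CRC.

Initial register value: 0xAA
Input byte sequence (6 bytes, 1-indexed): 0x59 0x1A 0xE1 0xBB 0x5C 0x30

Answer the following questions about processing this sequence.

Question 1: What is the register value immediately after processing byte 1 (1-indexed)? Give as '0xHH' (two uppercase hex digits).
After byte 1 (0x59): reg=0xD7

Answer: 0xD7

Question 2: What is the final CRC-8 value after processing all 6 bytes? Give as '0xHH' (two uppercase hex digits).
After byte 1 (0x59): reg=0xD7
After byte 2 (0x1A): reg=0x6D
After byte 3 (0xE1): reg=0xAD
After byte 4 (0xBB): reg=0x62
After byte 5 (0x5C): reg=0xBA
After byte 6 (0x30): reg=0xBF

Answer: 0xBF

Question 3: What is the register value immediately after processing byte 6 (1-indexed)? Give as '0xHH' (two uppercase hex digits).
After byte 1 (0x59): reg=0xD7
After byte 2 (0x1A): reg=0x6D
After byte 3 (0xE1): reg=0xAD
After byte 4 (0xBB): reg=0x62
After byte 5 (0x5C): reg=0xBA
After byte 6 (0x30): reg=0xBF

Answer: 0xBF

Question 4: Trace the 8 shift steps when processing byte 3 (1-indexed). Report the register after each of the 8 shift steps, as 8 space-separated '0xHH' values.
After byte 1 (0x59): reg=0xD7
After byte 2 (0x1A): reg=0x6D
Register before byte 3: 0x6D
After XOR with byte 0xE1: 0x8C

Answer: 0x1F 0x3E 0x7C 0xF8 0xF7 0xE9 0xD5 0xAD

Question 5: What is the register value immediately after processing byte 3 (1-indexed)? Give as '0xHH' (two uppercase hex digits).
Answer: 0xAD

Derivation:
After byte 1 (0x59): reg=0xD7
After byte 2 (0x1A): reg=0x6D
After byte 3 (0xE1): reg=0xAD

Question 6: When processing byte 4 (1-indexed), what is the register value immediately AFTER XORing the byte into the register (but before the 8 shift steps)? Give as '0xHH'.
Answer: 0x16

Derivation:
Register before byte 4: 0xAD
Byte 4: 0xBB
0xAD XOR 0xBB = 0x16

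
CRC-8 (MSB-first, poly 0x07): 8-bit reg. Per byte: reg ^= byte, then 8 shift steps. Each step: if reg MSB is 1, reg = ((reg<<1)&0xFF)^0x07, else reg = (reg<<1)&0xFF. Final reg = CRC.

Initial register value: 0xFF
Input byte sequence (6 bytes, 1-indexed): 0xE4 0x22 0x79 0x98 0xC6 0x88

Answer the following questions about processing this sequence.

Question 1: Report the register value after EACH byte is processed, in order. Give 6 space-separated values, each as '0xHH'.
0x41 0x2E 0xA2 0xA6 0x27 0x44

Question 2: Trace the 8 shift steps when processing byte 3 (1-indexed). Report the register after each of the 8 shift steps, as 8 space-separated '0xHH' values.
After byte 1 (0xE4): reg=0x41
After byte 2 (0x22): reg=0x2E
Register before byte 3: 0x2E
After XOR with byte 0x79: 0x57

Answer: 0xAE 0x5B 0xB6 0x6B 0xD6 0xAB 0x51 0xA2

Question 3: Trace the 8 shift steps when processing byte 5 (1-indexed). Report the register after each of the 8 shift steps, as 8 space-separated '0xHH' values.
After byte 1 (0xE4): reg=0x41
After byte 2 (0x22): reg=0x2E
After byte 3 (0x79): reg=0xA2
After byte 4 (0x98): reg=0xA6
Register before byte 5: 0xA6
After XOR with byte 0xC6: 0x60

Answer: 0xC0 0x87 0x09 0x12 0x24 0x48 0x90 0x27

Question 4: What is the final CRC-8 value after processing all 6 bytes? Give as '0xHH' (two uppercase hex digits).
Answer: 0x44

Derivation:
After byte 1 (0xE4): reg=0x41
After byte 2 (0x22): reg=0x2E
After byte 3 (0x79): reg=0xA2
After byte 4 (0x98): reg=0xA6
After byte 5 (0xC6): reg=0x27
After byte 6 (0x88): reg=0x44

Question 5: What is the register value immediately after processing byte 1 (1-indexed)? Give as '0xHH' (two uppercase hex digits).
Answer: 0x41

Derivation:
After byte 1 (0xE4): reg=0x41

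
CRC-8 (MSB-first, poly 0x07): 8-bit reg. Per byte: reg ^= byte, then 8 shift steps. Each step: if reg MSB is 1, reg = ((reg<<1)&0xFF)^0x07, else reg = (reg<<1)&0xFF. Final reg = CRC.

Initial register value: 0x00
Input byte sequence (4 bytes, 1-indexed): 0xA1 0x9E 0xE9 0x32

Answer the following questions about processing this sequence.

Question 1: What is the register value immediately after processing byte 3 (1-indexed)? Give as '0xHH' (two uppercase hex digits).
Answer: 0x85

Derivation:
After byte 1 (0xA1): reg=0x6E
After byte 2 (0x9E): reg=0xDE
After byte 3 (0xE9): reg=0x85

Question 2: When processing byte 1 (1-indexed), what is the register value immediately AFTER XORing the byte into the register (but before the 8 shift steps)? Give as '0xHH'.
Answer: 0xA1

Derivation:
Register before byte 1: 0x00
Byte 1: 0xA1
0x00 XOR 0xA1 = 0xA1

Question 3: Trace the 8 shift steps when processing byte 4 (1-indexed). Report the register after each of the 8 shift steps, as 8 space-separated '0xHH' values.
Answer: 0x69 0xD2 0xA3 0x41 0x82 0x03 0x06 0x0C

Derivation:
After byte 1 (0xA1): reg=0x6E
After byte 2 (0x9E): reg=0xDE
After byte 3 (0xE9): reg=0x85
Register before byte 4: 0x85
After XOR with byte 0x32: 0xB7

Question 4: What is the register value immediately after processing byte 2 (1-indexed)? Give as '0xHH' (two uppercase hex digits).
Answer: 0xDE

Derivation:
After byte 1 (0xA1): reg=0x6E
After byte 2 (0x9E): reg=0xDE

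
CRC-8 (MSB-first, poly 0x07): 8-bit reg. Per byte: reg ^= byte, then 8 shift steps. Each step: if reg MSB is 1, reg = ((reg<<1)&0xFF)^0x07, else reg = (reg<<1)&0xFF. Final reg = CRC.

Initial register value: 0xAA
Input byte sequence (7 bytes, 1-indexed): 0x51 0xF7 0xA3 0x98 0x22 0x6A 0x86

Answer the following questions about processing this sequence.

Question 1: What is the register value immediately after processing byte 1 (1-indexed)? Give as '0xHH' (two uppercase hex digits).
Answer: 0xEF

Derivation:
After byte 1 (0x51): reg=0xEF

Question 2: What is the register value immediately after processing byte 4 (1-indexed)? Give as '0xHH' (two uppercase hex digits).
Answer: 0x15

Derivation:
After byte 1 (0x51): reg=0xEF
After byte 2 (0xF7): reg=0x48
After byte 3 (0xA3): reg=0x9F
After byte 4 (0x98): reg=0x15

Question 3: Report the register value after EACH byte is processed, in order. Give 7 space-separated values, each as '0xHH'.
0xEF 0x48 0x9F 0x15 0x85 0x83 0x1B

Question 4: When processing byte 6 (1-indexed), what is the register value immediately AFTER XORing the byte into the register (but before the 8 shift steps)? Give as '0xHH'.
Answer: 0xEF

Derivation:
Register before byte 6: 0x85
Byte 6: 0x6A
0x85 XOR 0x6A = 0xEF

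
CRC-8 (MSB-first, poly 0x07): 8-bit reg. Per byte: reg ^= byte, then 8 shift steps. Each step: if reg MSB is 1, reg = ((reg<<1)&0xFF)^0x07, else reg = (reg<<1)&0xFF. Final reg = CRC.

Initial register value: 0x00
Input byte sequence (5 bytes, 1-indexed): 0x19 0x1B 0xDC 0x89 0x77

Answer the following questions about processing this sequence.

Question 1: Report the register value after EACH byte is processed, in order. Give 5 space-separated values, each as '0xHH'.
0x4F 0xAB 0x42 0x7F 0x38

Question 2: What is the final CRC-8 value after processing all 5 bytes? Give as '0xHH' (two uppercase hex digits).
Answer: 0x38

Derivation:
After byte 1 (0x19): reg=0x4F
After byte 2 (0x1B): reg=0xAB
After byte 3 (0xDC): reg=0x42
After byte 4 (0x89): reg=0x7F
After byte 5 (0x77): reg=0x38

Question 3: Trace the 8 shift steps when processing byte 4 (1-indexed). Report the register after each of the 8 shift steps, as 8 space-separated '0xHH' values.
Answer: 0x91 0x25 0x4A 0x94 0x2F 0x5E 0xBC 0x7F

Derivation:
After byte 1 (0x19): reg=0x4F
After byte 2 (0x1B): reg=0xAB
After byte 3 (0xDC): reg=0x42
Register before byte 4: 0x42
After XOR with byte 0x89: 0xCB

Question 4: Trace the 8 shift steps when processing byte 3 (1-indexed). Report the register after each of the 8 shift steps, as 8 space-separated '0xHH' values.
Answer: 0xEE 0xDB 0xB1 0x65 0xCA 0x93 0x21 0x42

Derivation:
After byte 1 (0x19): reg=0x4F
After byte 2 (0x1B): reg=0xAB
Register before byte 3: 0xAB
After XOR with byte 0xDC: 0x77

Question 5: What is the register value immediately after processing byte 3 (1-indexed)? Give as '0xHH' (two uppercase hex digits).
After byte 1 (0x19): reg=0x4F
After byte 2 (0x1B): reg=0xAB
After byte 3 (0xDC): reg=0x42

Answer: 0x42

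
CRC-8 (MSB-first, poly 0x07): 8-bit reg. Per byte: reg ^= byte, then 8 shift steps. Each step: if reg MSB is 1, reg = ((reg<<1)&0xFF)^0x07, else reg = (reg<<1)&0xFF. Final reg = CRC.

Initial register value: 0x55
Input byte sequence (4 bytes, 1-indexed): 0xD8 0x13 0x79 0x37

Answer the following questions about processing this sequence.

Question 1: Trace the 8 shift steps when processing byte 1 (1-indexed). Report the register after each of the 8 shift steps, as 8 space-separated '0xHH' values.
Answer: 0x1D 0x3A 0x74 0xE8 0xD7 0xA9 0x55 0xAA

Derivation:
Register before byte 1: 0x55
After XOR with byte 0xD8: 0x8D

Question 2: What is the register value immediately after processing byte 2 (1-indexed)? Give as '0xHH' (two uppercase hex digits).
After byte 1 (0xD8): reg=0xAA
After byte 2 (0x13): reg=0x26

Answer: 0x26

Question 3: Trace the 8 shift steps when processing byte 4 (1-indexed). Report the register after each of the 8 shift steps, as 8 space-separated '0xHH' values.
After byte 1 (0xD8): reg=0xAA
After byte 2 (0x13): reg=0x26
After byte 3 (0x79): reg=0x9A
Register before byte 4: 0x9A
After XOR with byte 0x37: 0xAD

Answer: 0x5D 0xBA 0x73 0xE6 0xCB 0x91 0x25 0x4A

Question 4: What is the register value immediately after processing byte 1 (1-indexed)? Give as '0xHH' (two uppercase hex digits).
After byte 1 (0xD8): reg=0xAA

Answer: 0xAA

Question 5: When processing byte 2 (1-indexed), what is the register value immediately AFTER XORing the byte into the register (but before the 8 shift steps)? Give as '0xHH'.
Register before byte 2: 0xAA
Byte 2: 0x13
0xAA XOR 0x13 = 0xB9

Answer: 0xB9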